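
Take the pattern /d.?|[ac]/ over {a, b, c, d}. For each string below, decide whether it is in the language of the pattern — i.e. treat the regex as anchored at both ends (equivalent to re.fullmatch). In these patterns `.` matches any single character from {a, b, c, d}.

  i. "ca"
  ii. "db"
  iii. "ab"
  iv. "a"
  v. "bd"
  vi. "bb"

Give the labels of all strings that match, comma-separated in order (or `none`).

ii, iv

i → no match
ii → match
iii → no match
iv → match
v → no match
vi → no match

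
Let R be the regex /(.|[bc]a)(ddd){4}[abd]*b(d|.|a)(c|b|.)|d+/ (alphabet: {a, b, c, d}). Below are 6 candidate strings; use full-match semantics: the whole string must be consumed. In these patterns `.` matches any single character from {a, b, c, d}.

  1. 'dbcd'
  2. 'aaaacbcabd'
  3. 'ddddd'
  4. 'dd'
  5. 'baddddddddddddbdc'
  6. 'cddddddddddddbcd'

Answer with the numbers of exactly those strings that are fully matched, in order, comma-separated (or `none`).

1 → no match
2 → no match
3 → match
4 → match
5 → match
6 → match

3, 4, 5, 6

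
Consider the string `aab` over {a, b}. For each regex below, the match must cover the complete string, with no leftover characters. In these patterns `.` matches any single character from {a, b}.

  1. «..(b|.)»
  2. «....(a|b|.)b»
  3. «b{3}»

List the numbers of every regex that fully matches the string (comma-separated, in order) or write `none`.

1

1 → match
2 → no match
3 → no match — must start with `b`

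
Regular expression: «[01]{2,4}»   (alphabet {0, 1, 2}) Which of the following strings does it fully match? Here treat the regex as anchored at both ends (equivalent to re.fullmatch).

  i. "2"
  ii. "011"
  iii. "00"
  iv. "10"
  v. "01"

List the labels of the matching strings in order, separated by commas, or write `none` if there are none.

i → no match
ii → match
iii → match
iv → match
v → match

ii, iii, iv, v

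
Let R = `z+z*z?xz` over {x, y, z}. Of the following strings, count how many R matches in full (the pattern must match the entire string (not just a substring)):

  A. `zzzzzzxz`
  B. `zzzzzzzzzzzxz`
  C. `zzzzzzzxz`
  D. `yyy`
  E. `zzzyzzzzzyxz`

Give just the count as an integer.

3

A. `zzzzzzxz` → match
B → match
C. `zzzzzzzxz` → match
D. `yyy` → no match — must start with `z`
E. `zzzyzzzzzyxz` → no match
Total matched: 3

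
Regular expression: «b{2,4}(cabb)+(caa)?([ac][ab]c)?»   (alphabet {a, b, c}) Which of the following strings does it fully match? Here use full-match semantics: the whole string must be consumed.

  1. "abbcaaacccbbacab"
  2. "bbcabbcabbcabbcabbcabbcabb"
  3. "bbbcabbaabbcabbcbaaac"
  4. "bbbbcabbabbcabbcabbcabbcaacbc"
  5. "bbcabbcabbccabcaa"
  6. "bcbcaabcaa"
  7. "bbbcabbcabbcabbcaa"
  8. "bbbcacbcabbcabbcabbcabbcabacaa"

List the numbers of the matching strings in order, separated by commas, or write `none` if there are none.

1 → no match — must start with "b"
2 → match
3 → no match
4 → no match
5 → no match
6 → no match
7 → match
8 → no match

2, 7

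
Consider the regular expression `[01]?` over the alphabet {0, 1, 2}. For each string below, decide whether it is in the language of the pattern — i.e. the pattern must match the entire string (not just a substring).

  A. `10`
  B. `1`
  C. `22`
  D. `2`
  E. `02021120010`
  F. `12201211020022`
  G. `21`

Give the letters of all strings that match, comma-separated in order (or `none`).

B

A. `10` → no match
B. `1` → match
C. `22` → no match
D. `2` → no match
E. `02021120010` → no match
F → no match
G. `21` → no match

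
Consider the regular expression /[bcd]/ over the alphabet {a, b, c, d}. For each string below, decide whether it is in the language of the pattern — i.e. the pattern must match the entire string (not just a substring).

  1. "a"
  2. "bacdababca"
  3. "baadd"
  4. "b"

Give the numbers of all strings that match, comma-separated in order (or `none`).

4

1 → no match
2 → no match
3 → no match
4 → match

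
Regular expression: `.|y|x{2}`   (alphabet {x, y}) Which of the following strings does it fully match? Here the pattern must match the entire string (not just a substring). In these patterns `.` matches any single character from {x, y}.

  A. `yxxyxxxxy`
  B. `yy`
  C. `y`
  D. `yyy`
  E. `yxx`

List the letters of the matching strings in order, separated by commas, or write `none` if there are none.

C

A → no match
B → no match
C → match
D → no match
E → no match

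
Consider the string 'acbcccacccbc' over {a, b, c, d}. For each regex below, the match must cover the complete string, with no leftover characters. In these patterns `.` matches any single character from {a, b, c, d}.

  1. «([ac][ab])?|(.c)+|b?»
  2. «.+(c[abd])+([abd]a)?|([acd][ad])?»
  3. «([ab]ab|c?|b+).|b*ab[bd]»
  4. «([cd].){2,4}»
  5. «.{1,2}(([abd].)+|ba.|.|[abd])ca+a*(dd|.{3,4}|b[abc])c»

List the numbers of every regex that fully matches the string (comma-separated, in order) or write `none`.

1 → match
2 → no match
3 → no match
4 → no match
5 → no match

1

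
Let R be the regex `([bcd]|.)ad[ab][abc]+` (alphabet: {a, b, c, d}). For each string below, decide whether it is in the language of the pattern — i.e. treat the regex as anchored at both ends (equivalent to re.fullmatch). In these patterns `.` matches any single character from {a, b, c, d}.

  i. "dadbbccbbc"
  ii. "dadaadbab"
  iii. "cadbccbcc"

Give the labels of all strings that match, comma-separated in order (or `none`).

i → match
ii → no match
iii → match

i, iii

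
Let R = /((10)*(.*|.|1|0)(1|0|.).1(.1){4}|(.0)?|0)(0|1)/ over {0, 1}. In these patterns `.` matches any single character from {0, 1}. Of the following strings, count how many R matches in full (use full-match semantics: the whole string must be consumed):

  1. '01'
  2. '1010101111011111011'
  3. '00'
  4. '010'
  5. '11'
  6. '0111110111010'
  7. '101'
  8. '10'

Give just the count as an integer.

1 → match
2 → match
3 → match
4 → no match
5 → no match
6 → match
7 → match
8 → no match
Total matched: 5

5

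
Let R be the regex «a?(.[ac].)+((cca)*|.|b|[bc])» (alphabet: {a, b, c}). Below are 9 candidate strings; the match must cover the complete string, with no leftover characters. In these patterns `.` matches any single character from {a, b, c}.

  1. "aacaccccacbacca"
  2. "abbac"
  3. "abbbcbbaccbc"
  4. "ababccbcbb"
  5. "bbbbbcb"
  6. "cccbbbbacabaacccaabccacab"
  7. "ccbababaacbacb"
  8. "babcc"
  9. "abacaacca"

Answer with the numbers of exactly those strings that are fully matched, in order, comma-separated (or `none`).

1 → no match
2 → no match
3 → no match
4 → no match
5 → no match
6 → no match
7 → no match
8 → no match
9 → no match

none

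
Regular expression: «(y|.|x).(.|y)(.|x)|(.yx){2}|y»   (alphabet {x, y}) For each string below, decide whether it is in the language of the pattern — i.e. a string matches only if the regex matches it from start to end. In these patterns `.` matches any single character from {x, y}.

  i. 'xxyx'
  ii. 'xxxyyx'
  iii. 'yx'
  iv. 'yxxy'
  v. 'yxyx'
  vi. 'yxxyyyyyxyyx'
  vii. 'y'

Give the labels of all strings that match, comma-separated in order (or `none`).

i → match
ii → no match
iii → no match
iv → match
v → match
vi → no match
vii → match

i, iv, v, vii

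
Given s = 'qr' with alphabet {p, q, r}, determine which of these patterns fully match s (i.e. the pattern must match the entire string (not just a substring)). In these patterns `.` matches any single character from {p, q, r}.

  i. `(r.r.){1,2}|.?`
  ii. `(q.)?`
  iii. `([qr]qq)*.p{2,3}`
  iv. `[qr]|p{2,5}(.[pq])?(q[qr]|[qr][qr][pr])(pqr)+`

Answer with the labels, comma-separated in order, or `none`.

i → no match
ii → match
iii → no match — must end with 'p'
iv → no match

ii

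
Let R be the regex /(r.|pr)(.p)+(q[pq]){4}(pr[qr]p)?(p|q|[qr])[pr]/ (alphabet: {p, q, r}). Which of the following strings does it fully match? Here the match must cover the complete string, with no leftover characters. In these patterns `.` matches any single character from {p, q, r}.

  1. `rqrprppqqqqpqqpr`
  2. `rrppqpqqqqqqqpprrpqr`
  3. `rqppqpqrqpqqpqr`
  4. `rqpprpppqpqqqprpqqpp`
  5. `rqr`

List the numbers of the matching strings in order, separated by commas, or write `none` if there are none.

2

1 → no match
2 → match
3 → no match
4 → no match
5. `rqr` → no match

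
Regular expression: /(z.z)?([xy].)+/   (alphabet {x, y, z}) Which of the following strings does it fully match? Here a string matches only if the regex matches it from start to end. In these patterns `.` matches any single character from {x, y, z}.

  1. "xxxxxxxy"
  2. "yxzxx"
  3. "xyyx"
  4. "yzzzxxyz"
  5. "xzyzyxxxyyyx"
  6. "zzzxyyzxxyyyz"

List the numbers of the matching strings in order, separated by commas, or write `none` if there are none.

1, 3, 5, 6

1. "xxxxxxxy" → match
2. "yxzxx" → no match
3. "xyyx" → match
4. "yzzzxxyz" → no match
5. "xzyzyxxxyyyx" → match
6 → match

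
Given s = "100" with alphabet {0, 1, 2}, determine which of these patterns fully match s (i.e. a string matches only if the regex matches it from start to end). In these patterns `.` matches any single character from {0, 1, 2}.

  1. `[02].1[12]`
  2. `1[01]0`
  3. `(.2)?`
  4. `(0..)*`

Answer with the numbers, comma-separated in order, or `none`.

1 → no match
2 → match
3 → no match
4 → no match

2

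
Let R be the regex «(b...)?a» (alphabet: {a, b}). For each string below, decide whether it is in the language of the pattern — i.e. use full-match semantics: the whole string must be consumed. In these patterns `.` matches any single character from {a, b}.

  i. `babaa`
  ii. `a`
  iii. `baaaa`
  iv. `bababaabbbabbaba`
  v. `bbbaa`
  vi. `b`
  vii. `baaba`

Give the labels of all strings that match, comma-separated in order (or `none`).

i, ii, iii, v, vii

i → match
ii → match
iii → match
iv → no match
v → match
vi → no match — must end with `a`
vii → match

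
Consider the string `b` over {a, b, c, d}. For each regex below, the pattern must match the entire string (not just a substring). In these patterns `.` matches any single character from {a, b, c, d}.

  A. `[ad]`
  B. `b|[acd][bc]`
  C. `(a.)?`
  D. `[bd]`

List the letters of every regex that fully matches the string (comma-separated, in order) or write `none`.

A → no match
B → match
C → no match
D → match

B, D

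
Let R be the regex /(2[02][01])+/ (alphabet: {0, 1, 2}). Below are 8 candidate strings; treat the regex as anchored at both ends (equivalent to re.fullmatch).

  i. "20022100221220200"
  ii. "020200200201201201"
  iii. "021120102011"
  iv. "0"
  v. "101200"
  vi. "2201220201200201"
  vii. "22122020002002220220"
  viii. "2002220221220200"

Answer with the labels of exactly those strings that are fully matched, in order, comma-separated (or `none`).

i → no match
ii → no match — must start with "2"
iii → no match — must start with "2"
iv → no match — must start with "2"
v → no match — must start with "2"
vi → no match
vii → no match
viii → no match

none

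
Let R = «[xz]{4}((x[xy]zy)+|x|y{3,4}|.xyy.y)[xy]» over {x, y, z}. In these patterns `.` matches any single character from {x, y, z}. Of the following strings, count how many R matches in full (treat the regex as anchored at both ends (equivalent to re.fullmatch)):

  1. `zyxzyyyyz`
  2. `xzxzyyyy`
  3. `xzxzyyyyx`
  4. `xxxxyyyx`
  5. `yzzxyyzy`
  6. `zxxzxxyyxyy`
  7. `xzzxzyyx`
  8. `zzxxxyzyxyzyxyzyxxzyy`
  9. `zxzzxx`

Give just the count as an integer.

1 → no match
2 → match
3 → match
4 → match
5 → no match
6 → match
7 → no match
8 → match
9 → match
Total matched: 6

6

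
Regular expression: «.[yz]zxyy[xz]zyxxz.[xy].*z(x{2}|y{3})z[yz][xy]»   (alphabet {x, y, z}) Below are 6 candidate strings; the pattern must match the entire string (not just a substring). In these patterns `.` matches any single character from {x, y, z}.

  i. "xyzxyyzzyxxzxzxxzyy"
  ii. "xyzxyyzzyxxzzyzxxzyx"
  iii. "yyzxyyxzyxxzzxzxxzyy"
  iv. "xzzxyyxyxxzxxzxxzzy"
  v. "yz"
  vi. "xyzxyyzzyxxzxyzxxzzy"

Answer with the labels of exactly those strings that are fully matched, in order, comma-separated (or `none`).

i → no match
ii → match
iii → match
iv → no match
v → no match
vi → match

ii, iii, vi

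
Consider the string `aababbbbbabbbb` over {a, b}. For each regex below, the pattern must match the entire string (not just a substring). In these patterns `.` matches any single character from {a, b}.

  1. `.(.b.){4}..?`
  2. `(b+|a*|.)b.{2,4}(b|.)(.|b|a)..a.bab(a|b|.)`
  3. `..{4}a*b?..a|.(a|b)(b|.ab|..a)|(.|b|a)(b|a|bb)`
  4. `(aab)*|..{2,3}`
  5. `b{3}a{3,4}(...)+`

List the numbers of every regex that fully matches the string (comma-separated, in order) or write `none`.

1

1 → match
2 → no match
3 → no match
4 → no match
5 → no match — must start with `b`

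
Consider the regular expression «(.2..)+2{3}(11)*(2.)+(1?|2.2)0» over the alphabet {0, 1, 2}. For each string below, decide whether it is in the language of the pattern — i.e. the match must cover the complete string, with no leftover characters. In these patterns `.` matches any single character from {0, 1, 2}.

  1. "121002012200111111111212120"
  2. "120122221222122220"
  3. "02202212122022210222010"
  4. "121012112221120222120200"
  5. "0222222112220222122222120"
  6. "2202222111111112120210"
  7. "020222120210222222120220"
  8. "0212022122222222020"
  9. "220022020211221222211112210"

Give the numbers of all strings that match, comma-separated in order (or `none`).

1 → no match
2 → match
3 → no match
4 → match
5 → match
6 → match
7 → match
8 → match
9 → match

2, 4, 5, 6, 7, 8, 9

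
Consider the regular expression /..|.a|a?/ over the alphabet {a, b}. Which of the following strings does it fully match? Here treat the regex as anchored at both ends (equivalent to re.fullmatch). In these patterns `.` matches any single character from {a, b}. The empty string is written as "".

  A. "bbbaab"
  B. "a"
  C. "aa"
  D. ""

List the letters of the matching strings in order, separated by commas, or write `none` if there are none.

A. "bbbaab" → no match
B. "a" → match
C. "aa" → match
D. "" → match

B, C, D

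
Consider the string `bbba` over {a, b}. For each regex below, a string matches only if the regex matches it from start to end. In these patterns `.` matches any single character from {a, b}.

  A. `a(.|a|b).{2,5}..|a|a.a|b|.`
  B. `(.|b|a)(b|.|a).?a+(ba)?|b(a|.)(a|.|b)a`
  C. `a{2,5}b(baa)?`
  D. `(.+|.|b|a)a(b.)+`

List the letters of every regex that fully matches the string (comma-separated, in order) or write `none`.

B

A → no match
B → match
C → no match — must start with `a`
D → no match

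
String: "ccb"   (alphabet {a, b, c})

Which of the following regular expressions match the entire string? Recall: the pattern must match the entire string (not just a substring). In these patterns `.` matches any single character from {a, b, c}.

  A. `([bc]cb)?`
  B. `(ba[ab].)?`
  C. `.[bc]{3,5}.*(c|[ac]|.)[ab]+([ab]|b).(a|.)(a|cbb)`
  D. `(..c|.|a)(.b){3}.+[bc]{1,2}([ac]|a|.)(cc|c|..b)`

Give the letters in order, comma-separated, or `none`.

A → match
B → no match
C → no match
D → no match

A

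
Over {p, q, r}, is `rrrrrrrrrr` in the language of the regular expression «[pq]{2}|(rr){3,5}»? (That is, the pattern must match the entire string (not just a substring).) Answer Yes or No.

Yes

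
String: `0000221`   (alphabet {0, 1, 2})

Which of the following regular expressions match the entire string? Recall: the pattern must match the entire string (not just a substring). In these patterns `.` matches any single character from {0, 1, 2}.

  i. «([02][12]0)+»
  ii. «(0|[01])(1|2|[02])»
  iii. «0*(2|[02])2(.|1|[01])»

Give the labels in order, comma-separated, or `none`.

iii

i → no match — must end with `0`
ii → no match
iii → match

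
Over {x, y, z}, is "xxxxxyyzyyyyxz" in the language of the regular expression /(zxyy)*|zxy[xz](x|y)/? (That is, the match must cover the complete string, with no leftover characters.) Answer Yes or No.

No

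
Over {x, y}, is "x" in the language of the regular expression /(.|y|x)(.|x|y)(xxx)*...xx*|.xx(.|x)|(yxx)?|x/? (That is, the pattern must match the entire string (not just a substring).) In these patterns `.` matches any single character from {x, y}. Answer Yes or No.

Yes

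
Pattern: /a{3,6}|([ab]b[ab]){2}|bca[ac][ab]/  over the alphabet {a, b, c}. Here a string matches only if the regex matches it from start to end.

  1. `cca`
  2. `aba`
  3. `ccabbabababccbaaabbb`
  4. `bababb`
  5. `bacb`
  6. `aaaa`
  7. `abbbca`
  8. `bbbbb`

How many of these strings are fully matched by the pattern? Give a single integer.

1 → no match
2 → no match
3 → no match
4 → no match
5 → no match
6 → match
7 → no match
8 → no match
Total matched: 1

1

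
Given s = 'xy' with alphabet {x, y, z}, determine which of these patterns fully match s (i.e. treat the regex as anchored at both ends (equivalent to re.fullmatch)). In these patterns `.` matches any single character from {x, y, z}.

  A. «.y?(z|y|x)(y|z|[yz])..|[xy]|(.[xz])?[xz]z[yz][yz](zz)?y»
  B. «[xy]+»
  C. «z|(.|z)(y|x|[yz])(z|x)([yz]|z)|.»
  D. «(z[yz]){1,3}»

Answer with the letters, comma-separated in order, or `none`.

A → no match
B → match
C → no match
D → no match — must start with 'z'

B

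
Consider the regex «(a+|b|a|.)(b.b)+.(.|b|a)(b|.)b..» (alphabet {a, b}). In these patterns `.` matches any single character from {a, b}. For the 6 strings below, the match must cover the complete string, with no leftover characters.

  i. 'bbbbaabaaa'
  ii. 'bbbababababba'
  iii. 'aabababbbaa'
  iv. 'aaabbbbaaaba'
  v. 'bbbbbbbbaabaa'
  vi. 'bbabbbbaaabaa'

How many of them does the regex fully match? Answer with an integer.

3

i → no match
ii → no match
iii → match
iv → no match
v → match
vi → match
Total matched: 3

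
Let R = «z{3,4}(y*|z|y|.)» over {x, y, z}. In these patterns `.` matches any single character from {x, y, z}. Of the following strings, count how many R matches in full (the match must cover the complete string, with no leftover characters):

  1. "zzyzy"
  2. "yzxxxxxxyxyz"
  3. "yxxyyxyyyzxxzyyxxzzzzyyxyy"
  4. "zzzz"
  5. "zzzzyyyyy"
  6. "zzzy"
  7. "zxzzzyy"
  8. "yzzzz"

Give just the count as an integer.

1. "zzyzy" → no match
2. "yzxxxxxxyxyz" → no match — must start with "z"
3 → no match — must start with "z"
4. "zzzz" → match
5. "zzzzyyyyy" → match
6. "zzzy" → match
7. "zxzzzyy" → no match
8. "yzzzz" → no match — must start with "z"
Total matched: 3

3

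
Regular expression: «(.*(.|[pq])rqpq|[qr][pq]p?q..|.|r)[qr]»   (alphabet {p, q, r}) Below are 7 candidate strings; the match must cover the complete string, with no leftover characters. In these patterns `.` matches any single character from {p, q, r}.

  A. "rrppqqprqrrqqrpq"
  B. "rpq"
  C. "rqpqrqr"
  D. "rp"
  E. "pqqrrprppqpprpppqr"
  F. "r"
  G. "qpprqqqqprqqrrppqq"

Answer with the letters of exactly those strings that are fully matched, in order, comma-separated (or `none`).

C

A → no match
B → no match
C → match
D → no match
E → no match
F → no match
G → no match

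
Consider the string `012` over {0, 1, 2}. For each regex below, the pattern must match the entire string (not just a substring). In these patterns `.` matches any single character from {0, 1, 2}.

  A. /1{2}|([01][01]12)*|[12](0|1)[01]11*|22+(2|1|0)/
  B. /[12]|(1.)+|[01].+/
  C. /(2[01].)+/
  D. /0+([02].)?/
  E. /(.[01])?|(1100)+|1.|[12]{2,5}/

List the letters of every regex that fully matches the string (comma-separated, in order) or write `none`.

A → no match
B → match
C → no match — must start with `2`
D → no match
E → no match

B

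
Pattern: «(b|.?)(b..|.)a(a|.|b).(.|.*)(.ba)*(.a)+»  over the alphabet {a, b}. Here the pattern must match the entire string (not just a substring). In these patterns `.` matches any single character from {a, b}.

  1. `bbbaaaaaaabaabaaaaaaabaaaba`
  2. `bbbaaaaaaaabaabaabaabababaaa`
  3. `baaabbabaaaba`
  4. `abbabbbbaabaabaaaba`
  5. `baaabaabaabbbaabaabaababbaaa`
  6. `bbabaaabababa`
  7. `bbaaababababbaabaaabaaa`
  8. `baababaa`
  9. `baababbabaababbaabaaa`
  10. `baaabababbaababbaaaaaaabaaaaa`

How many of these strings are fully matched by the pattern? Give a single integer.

9

1 → match
2 → match
3 → match
4 → no match
5 → match
6 → match
7 → match
8 → match
9 → match
10 → match
Total matched: 9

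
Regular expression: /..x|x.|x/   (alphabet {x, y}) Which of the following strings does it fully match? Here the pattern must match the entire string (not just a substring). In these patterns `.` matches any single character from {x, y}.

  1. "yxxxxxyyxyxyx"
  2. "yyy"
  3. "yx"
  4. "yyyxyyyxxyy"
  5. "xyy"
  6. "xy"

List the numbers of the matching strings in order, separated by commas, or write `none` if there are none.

6

1 → no match
2. "yyy" → no match
3. "yx" → no match
4. "yyyxyyyxxyy" → no match
5. "xyy" → no match
6. "xy" → match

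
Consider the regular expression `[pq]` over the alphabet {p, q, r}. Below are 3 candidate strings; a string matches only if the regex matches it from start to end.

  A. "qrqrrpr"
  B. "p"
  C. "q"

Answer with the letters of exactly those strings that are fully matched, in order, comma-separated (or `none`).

B, C

A → no match
B → match
C → match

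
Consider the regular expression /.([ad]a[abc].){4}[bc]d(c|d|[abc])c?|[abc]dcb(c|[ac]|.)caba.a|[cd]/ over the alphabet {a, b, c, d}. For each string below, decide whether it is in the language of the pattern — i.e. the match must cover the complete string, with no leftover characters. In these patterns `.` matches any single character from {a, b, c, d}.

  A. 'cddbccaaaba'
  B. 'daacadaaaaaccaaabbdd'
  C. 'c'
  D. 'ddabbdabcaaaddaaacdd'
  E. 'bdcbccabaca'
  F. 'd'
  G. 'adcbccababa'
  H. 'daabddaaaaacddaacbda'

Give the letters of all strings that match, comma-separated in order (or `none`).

B, C, D, E, F, G, H

A. 'cddbccaaaba' → no match
B → match
C. 'c' → match
D → match
E. 'bdcbccabaca' → match
F. 'd' → match
G. 'adcbccababa' → match
H → match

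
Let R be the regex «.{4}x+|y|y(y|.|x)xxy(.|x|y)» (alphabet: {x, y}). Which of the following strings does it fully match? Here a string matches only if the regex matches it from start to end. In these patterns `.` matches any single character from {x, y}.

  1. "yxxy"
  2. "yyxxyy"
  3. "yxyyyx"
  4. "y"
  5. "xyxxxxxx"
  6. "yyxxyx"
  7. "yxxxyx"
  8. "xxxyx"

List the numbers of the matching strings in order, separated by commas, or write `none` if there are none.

1. "yxxy" → no match
2. "yyxxyy" → match
3. "yxyyyx" → no match
4. "y" → match
5. "xyxxxxxx" → match
6. "yyxxyx" → match
7. "yxxxyx" → match
8. "xxxyx" → match

2, 4, 5, 6, 7, 8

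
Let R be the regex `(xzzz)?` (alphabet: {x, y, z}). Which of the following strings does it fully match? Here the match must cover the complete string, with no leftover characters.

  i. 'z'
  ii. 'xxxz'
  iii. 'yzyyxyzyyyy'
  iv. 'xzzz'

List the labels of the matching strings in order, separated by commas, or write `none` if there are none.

iv

i → no match
ii → no match
iii → no match
iv → match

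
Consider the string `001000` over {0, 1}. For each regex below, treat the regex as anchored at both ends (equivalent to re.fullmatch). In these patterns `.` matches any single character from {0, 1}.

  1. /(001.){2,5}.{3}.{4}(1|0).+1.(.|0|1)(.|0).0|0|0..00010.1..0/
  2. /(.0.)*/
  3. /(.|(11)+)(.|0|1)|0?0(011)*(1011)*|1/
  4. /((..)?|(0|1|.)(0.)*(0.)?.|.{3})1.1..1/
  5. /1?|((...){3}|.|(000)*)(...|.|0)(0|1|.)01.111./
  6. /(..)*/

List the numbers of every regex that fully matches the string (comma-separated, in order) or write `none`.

2, 6

1 → no match
2 → match
3 → no match
4 → no match — must end with `1`
5 → no match
6 → match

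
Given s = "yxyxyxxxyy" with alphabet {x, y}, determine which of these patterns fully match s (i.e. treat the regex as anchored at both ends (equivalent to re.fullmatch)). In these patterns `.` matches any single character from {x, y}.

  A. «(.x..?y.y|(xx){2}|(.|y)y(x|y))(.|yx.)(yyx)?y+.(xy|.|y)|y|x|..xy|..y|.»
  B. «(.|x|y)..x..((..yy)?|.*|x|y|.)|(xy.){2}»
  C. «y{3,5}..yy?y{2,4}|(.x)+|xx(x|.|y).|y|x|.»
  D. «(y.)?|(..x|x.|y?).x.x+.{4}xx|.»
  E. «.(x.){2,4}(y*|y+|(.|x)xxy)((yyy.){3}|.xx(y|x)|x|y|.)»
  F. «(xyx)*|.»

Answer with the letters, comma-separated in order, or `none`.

B, E

A → no match
B → match
C → no match
D → no match
E → match
F → no match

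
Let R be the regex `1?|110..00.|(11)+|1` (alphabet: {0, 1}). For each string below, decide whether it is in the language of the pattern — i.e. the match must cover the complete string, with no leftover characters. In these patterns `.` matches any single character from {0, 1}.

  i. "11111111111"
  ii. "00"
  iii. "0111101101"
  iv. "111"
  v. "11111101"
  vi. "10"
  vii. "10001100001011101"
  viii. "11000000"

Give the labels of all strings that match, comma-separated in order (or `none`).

i → no match
ii → no match
iii → no match
iv → no match
v → no match
vi → no match
vii → no match
viii → match

viii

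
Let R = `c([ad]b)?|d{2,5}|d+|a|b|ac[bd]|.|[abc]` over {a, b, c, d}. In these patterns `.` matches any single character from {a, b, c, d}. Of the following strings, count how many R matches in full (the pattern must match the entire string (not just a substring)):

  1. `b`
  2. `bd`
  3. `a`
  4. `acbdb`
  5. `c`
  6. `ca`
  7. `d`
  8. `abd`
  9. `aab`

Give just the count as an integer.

1. `b` → match
2. `bd` → no match
3. `a` → match
4. `acbdb` → no match
5. `c` → match
6. `ca` → no match
7. `d` → match
8. `abd` → no match
9. `aab` → no match
Total matched: 4

4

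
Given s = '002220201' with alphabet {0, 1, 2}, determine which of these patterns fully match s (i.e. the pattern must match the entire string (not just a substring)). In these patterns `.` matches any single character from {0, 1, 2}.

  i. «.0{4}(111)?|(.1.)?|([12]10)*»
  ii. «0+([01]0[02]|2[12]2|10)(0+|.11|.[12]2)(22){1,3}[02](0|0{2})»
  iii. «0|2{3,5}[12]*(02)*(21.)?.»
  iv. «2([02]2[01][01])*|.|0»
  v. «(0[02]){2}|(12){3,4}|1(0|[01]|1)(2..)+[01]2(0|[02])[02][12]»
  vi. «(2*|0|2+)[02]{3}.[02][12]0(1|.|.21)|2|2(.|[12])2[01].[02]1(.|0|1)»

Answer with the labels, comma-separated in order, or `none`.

vi

i → no match
ii → no match — must end with '0'
iii → no match
iv → no match
v → no match
vi → match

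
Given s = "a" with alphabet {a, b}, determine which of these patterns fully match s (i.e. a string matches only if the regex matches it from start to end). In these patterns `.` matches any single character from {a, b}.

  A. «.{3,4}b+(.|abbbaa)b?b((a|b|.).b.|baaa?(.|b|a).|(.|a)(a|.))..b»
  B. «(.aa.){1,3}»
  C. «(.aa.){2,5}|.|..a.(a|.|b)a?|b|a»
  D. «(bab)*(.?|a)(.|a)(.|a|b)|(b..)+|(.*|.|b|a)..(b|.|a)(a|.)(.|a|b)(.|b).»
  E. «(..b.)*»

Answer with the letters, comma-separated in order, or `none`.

C

A → no match — must end with "b"
B → no match
C → match
D → no match
E → no match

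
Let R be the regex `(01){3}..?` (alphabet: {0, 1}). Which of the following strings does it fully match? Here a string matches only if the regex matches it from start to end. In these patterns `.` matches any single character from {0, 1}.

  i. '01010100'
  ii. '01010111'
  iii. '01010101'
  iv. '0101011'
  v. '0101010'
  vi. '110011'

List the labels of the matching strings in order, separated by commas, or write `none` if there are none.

i, ii, iii, iv, v

i → match
ii → match
iii → match
iv → match
v → match
vi → no match — must start with '01'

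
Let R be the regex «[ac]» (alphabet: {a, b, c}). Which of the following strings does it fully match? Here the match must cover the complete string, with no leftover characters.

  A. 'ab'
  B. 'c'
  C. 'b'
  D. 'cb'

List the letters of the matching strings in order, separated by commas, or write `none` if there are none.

A → no match
B → match
C → no match
D → no match

B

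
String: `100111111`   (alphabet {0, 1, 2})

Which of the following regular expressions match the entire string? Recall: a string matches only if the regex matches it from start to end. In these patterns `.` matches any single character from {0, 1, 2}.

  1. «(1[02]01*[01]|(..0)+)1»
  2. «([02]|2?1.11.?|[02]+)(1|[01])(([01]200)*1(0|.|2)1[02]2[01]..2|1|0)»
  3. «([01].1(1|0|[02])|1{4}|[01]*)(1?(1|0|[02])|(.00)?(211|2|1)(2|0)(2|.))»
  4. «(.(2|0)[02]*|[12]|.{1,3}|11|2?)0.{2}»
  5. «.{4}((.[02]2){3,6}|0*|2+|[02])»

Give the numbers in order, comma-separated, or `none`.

1, 3

1 → match
2 → no match
3 → match
4 → no match
5 → no match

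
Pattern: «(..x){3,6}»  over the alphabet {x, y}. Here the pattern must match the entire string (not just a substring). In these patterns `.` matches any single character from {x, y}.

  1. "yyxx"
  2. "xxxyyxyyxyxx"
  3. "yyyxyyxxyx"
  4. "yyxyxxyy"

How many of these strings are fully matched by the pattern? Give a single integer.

1 → no match
2 → match
3 → no match
4 → no match — must end with "x"
Total matched: 1

1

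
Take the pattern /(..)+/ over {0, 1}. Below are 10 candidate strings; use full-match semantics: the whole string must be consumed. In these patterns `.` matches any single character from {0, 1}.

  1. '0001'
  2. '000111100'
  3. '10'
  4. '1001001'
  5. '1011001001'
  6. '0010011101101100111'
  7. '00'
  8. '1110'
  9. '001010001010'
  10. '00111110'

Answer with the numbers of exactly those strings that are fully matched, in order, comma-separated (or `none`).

1, 3, 5, 7, 8, 9, 10

1 → match
2 → no match
3 → match
4 → no match
5 → match
6 → no match
7 → match
8 → match
9 → match
10 → match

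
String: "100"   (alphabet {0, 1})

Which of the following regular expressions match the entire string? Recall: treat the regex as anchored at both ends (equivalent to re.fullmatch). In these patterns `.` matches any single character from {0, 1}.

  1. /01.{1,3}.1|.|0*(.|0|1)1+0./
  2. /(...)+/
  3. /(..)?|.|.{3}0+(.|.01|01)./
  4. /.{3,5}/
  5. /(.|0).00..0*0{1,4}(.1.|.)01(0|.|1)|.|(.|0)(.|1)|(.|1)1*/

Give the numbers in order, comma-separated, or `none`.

2, 4

1 → no match
2 → match
3 → no match
4 → match
5 → no match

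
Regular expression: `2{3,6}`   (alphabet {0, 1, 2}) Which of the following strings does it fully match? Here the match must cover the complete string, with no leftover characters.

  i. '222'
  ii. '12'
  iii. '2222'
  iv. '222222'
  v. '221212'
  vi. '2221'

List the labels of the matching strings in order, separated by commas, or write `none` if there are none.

i → match
ii → no match — must start with '2'
iii → match
iv → match
v → no match
vi → no match — must end with '2'

i, iii, iv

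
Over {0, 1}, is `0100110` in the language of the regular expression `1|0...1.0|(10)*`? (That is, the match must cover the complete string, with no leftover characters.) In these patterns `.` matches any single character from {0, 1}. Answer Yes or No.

Yes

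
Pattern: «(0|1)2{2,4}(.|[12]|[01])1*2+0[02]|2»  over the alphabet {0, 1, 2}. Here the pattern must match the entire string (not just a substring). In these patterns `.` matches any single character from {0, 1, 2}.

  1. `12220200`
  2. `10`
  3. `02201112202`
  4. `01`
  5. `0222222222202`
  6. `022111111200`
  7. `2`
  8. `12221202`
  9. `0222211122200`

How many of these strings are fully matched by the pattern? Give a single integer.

1 → match
2 → no match
3 → match
4 → no match
5 → match
6 → match
7 → match
8 → match
9 → match
Total matched: 7

7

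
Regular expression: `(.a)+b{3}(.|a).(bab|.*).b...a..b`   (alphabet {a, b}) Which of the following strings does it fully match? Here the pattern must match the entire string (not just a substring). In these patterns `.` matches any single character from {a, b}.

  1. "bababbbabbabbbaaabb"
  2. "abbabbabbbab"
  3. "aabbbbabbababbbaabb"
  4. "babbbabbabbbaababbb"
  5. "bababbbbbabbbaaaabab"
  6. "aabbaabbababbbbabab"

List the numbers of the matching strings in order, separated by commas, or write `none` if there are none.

1 → match
2 → no match
3 → no match
4 → match
5 → match
6 → no match

1, 4, 5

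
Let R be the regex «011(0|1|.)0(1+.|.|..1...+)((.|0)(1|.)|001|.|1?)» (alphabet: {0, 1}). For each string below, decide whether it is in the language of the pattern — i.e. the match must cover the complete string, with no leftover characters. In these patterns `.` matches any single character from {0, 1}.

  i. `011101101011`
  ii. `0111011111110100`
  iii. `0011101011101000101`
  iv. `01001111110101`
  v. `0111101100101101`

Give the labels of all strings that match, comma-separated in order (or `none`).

ii

i → no match
ii → match
iii → no match — must start with `011`
iv → no match — must start with `011`
v → no match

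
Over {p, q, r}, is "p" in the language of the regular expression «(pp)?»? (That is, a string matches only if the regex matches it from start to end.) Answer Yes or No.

No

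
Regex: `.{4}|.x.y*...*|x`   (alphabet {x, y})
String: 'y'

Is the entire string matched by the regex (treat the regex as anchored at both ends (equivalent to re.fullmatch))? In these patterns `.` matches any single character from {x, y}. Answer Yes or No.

No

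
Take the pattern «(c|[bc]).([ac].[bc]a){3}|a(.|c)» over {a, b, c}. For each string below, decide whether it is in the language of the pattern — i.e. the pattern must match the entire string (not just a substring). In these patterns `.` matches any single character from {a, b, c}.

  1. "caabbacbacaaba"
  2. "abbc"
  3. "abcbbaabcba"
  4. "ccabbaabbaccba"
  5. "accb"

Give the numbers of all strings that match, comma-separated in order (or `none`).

1 → no match
2 → no match
3 → no match
4 → match
5 → no match

4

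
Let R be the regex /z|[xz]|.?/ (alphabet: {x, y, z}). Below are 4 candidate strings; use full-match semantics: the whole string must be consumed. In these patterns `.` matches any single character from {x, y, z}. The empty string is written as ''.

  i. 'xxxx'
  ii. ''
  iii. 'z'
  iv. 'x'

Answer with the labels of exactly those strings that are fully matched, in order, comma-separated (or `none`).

ii, iii, iv

i → no match
ii → match
iii → match
iv → match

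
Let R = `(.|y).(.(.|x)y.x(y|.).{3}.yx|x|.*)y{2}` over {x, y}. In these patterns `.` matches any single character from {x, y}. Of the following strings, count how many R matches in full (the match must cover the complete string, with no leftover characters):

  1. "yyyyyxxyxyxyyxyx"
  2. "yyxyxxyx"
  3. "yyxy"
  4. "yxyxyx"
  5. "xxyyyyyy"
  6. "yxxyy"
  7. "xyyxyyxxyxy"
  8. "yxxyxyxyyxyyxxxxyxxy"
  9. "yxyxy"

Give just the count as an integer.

1 → no match — must end with "y"
2 → no match — must end with "y"
3 → no match
4 → no match — must end with "y"
5 → match
6 → match
7 → no match
8 → no match
9 → no match
Total matched: 2

2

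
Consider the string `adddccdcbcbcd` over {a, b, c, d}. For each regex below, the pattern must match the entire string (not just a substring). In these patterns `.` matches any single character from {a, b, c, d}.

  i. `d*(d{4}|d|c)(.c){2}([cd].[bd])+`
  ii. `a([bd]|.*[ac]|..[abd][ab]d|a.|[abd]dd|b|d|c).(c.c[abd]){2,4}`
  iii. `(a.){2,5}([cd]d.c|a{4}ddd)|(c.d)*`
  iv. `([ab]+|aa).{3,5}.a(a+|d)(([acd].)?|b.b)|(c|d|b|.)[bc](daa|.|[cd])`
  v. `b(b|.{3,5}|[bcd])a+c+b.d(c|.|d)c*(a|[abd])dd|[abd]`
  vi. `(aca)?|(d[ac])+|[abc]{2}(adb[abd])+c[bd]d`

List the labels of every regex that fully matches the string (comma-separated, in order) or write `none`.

ii

i → no match
ii → match
iii → no match
iv → no match
v → no match
vi → no match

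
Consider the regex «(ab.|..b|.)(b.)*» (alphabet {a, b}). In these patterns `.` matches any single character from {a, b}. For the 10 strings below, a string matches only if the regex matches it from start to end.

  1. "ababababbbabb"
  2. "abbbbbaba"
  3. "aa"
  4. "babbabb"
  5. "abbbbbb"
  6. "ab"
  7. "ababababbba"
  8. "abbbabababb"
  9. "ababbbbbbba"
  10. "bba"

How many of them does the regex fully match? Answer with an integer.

8

1 → match
2 → match
3 → no match
4 → match
5 → match
6 → no match
7 → match
8 → match
9 → match
10 → match
Total matched: 8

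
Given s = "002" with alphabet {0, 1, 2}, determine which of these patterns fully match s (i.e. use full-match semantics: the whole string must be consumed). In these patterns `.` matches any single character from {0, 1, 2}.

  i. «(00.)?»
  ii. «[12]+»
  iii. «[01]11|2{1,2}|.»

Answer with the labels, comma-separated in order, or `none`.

i → match
ii → no match
iii → no match

i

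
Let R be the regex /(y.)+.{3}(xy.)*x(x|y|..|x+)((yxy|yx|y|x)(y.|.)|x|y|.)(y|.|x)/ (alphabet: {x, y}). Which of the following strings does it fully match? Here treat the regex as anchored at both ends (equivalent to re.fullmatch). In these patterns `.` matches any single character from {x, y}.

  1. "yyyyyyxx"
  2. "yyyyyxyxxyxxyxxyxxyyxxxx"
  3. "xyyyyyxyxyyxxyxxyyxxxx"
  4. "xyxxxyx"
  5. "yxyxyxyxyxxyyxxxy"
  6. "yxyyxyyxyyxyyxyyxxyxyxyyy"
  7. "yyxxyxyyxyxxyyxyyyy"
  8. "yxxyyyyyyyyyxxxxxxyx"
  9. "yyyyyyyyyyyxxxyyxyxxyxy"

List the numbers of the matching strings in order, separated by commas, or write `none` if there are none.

1 → no match
2 → match
3 → no match — must start with "y"
4 → no match — must start with "y"
5 → match
6 → no match
7 → match
8 → no match
9 → match

2, 5, 7, 9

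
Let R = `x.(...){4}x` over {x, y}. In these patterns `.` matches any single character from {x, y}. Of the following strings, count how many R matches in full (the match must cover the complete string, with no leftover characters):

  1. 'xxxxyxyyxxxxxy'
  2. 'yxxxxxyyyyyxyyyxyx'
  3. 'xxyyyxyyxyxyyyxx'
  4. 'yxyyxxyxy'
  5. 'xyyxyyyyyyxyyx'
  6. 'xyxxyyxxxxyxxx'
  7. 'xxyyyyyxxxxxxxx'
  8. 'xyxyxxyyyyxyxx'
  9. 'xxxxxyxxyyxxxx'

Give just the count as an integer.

1 → no match — must end with 'x'
2 → no match — must start with 'x'
3 → no match
4 → no match — must start with 'x'
5 → no match
6 → no match
7 → match
8 → no match
9 → no match
Total matched: 1

1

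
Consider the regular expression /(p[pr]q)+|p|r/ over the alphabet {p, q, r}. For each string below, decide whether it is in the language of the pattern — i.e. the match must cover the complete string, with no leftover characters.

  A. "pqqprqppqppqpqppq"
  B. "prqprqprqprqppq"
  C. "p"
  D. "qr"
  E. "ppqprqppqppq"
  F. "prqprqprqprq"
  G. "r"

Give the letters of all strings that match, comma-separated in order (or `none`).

A → no match
B → match
C → match
D → no match
E → match
F → match
G → match

B, C, E, F, G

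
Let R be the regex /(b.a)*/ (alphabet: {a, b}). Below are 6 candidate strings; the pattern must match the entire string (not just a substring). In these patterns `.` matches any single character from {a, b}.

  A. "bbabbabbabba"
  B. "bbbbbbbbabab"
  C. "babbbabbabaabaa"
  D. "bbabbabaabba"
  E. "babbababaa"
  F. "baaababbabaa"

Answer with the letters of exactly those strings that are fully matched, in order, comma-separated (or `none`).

A → match
B → no match
C → no match
D → match
E → no match
F → no match

A, D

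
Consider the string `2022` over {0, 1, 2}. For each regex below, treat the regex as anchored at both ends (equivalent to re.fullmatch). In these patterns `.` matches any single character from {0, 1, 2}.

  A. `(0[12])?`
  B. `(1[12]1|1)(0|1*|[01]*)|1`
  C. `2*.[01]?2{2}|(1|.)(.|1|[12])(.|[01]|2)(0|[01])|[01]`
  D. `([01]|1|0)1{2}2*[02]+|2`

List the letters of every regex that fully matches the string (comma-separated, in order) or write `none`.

C

A → no match
B → no match — must start with `1`
C → match
D → no match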